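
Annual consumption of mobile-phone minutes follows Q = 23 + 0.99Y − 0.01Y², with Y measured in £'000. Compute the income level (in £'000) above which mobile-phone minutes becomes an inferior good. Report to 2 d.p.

49.50

dQ/dY = 0.99 − 0.02Y.
The good is inferior where dQ/dY < 0. Setting dQ/dY = 0 gives Y = 0.99 / 0.02 = 49.50.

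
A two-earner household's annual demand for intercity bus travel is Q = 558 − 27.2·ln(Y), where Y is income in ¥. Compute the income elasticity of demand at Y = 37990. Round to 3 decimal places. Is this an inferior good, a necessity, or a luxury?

-0.100 (inferior good)

At Y = 37990: Q = 271.174.
dQ/dY = -27.2/Y = -0.000715978 at this income.
η = (dQ/dY)·(Y/Q) = -0.000715978 × (37990/271.174) = -0.100.
Since η < 0, the good is an inferior good.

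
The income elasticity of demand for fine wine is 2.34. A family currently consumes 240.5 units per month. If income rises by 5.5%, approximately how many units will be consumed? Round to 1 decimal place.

271.5

%ΔQ ≈ η × %ΔI = 2.34 × 5.5% = 12.87%.
New Q ≈ 240.5 × (1 + 0.1287) = 271.5.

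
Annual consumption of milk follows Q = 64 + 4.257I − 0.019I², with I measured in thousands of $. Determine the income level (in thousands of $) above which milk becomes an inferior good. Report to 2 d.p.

dQ/dI = 4.257 − 0.038I.
The good is inferior where dQ/dI < 0. Setting dQ/dI = 0 gives I = 4.257 / 0.038 = 112.03.

112.03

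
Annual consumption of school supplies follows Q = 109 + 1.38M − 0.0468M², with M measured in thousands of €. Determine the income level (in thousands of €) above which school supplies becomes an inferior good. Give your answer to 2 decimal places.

dQ/dM = 1.38 − 0.0936M.
The good is inferior where dQ/dM < 0. Setting dQ/dM = 0 gives M = 1.38 / 0.0936 = 14.74.

14.74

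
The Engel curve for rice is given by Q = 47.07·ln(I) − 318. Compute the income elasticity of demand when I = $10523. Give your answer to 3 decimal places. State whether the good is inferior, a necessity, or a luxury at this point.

At I = 10523: Q = 117.930.
dQ/dI = 47.07/I = 0.00447306 at this income.
η = (dQ/dI)·(I/Q) = 0.00447306 × (10523/117.930) = 0.399.
Since 0 < η < 1, the good is a necessity.

0.399 (necessity)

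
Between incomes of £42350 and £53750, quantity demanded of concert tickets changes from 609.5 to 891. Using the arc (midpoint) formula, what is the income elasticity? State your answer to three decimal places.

1.581

ΔQ = 891 − 609.5 = 281.5; midpoint Q̄ = (609.5 + 891)/2 = 750.25.
ΔI = 53750 − 42350 = 11400; midpoint Ī = (42350 + 53750)/2 = 48050.
η = (ΔQ/Q̄) ÷ (ΔI/Ī) = (281.5/750.25) ÷ (11400/48050) = 1.581.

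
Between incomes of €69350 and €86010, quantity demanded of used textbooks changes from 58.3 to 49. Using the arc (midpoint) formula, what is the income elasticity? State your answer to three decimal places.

-0.808

ΔQ = 49 − 58.3 = -9.3; midpoint Q̄ = (58.3 + 49)/2 = 53.65.
ΔI = 86010 − 69350 = 16660; midpoint Ī = (69350 + 86010)/2 = 77680.
η = (ΔQ/Q̄) ÷ (ΔI/Ī) = (-9.3/53.65) ÷ (16660/77680) = -0.808.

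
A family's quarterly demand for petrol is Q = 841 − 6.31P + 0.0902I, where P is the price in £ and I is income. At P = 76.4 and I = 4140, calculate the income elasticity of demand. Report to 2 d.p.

At P = 76.4, I = 4140: Q = 732.344.
Holding P constant, ∂Q/∂I = 0.0902.
η_I = (∂Q/∂I)·(I/Q) = 0.0902 × (4140/732.344) = 0.51.

0.51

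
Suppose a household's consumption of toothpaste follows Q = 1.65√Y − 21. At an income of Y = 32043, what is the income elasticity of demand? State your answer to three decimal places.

At Y = 32043: Q = 274.359.
dQ/dY = 1.65/(2√Y) = 0.00460879 at this income.
η = (dQ/dY)·(Y/Q) = 0.00460879 × (32043/274.359) = 0.538.

0.538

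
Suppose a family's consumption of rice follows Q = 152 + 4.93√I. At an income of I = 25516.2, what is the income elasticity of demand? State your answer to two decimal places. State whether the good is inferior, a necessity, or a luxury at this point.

0.42 (necessity)

At I = 25516.2: Q = 939.508.
dQ/dI = 4.93/(2√I) = 0.0154315 at this income.
η = (dQ/dI)·(I/Q) = 0.0154315 × (25516.2/939.508) = 0.42.
Since 0 < η < 1, the good is a necessity.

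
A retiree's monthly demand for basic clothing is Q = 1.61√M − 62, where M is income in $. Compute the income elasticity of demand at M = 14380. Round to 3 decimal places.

At M = 14380: Q = 131.066.
dQ/dM = 1.61/(2√M) = 0.006713 at this income.
η = (dQ/dM)·(M/Q) = 0.006713 × (14380/131.066) = 0.737.

0.737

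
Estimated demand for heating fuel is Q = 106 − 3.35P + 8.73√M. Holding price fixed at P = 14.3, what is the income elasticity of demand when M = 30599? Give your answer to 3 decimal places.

At P = 14.3, M = 30599: Q = 1585.196.
Holding P constant, ∂Q/∂M = 8.73/(2√M) = 0.0249535.
η_M = (∂Q/∂M)·(M/Q) = 0.0249535 × (30599/1585.196) = 0.482.

0.482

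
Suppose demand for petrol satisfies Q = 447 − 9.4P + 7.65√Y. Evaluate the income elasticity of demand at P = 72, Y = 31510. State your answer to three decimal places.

At P = 72, Y = 31510: Q = 1128.156.
Holding P constant, ∂Q/∂Y = 7.65/(2√Y) = 0.021548.
η_Y = (∂Q/∂Y)·(Y/Q) = 0.021548 × (31510/1128.156) = 0.602.

0.602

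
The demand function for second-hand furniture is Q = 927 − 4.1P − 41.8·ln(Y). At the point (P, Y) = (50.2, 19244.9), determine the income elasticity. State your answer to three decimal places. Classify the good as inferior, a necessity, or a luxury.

At P = 50.2, Y = 19244.9: Q = 308.823.
Holding P constant, ∂Q/∂Y = -41.8/Y = -0.002172.
η_Y = (∂Q/∂Y)·(Y/Q) = -0.002172 × (19244.9/308.823) = -0.135.
Since η < 0, this is an inferior good.

-0.135 (inferior good)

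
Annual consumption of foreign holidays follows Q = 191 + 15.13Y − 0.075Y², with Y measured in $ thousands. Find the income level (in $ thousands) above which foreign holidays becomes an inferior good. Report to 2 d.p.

dQ/dY = 15.13 − 0.15Y.
The good is inferior where dQ/dY < 0. Setting dQ/dY = 0 gives Y = 15.13 / 0.15 = 100.87.

100.87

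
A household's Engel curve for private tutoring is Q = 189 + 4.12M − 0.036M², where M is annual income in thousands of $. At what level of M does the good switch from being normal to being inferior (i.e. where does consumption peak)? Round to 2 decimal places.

57.22

dQ/dM = 4.12 − 0.072M.
The good is inferior where dQ/dM < 0. Setting dQ/dM = 0 gives M = 4.12 / 0.072 = 57.22.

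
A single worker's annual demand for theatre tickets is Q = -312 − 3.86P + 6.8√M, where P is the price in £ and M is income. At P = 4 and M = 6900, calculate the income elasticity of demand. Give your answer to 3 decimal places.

At P = 4, M = 6900: Q = 237.410.
Holding P constant, ∂Q/∂M = 6.8/(2√M) = 0.0409312.
η_M = (∂Q/∂M)·(M/Q) = 0.0409312 × (6900/237.410) = 1.190.

1.190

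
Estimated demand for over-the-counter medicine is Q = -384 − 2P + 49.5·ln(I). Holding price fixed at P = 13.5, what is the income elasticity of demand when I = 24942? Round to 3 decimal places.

At P = 13.5, I = 24942: Q = 90.153.
Holding P constant, ∂Q/∂I = 49.5/I = 0.0019846.
η_I = (∂Q/∂I)·(I/Q) = 0.0019846 × (24942/90.153) = 0.549.

0.549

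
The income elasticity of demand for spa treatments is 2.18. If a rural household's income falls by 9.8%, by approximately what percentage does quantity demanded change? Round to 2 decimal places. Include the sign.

-21.36%

%ΔQ ≈ η × %ΔI = 2.18 × (-9.8%) = -21.36%.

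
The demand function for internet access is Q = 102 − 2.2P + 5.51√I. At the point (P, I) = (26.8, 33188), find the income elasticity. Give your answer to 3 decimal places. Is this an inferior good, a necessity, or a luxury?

At P = 26.8, I = 33188: Q = 1046.828.
Holding P constant, ∂Q/∂I = 5.51/(2√I) = 0.0151228.
η_I = (∂Q/∂I)·(I/Q) = 0.0151228 × (33188/1046.828) = 0.479.
Since 0 < η < 1, this is a necessity.

0.479 (necessity)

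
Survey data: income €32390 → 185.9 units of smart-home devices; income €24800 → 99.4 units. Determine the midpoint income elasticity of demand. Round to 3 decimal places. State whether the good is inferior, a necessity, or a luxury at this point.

2.285 (luxury)

ΔQ = 99.4 − 185.9 = -86.5; midpoint Q̄ = (185.9 + 99.4)/2 = 142.65.
ΔI = 24800 − 32390 = -7590; midpoint Ī = (32390 + 24800)/2 = 28595.
η = (ΔQ/Q̄) ÷ (ΔI/Ī) = (-86.5/142.65) ÷ (-7590/28595) = 2.285.
η > 1 ⇒ luxury.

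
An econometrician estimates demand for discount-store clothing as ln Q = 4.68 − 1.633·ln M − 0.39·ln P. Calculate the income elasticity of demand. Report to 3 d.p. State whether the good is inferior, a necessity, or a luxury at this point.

In a log-linear demand, the coefficient on ln M is the income elasticity.
So η = -1.633.
η < 0 ⇒ inferior good.

-1.633 (inferior good)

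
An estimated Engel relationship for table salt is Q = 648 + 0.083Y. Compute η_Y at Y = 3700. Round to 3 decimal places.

0.322

At Y = 3700: Q = 955.100.
dQ/dY = 0.083.
η = (dQ/dY)·(Y/Q) = 0.083 × (3700/955.100) = 0.322.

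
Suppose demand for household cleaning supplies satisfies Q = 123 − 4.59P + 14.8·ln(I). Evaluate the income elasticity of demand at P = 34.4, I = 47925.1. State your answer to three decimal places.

At P = 34.4, I = 47925.1: Q = 124.609.
Holding P constant, ∂Q/∂I = 14.8/I = 0.000308815.
η_I = (∂Q/∂I)·(I/Q) = 0.000308815 × (47925.1/124.609) = 0.119.

0.119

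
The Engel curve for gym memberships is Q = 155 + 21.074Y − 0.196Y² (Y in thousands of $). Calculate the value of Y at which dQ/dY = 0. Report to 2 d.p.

53.76

dQ/dY = 21.074 − 0.392Y.
The good is inferior where dQ/dY < 0. Setting dQ/dY = 0 gives Y = 21.074 / 0.392 = 53.76.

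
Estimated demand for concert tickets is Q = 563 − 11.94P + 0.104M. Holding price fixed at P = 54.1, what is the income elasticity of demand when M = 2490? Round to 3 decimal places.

At P = 54.1, M = 2490: Q = 176.006.
Holding P constant, ∂Q/∂M = 0.104.
η_M = (∂Q/∂M)·(M/Q) = 0.104 × (2490/176.006) = 1.471.

1.471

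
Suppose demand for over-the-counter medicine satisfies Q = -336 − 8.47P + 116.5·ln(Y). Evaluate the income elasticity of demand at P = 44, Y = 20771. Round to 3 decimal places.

At P = 44, Y = 20771: Q = 449.483.
Holding P constant, ∂Q/∂Y = 116.5/Y = 0.00560878.
η_Y = (∂Q/∂Y)·(Y/Q) = 0.00560878 × (20771/449.483) = 0.259.

0.259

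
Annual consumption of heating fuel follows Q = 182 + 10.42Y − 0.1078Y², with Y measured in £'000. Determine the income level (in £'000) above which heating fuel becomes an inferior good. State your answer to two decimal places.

48.33

dQ/dY = 10.42 − 0.2156Y.
The good is inferior where dQ/dY < 0. Setting dQ/dY = 0 gives Y = 10.42 / 0.2156 = 48.33.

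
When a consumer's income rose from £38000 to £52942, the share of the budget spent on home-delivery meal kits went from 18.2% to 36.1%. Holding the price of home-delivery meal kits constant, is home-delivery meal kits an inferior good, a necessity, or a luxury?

The budget share rises as income rises, so η > 1.

luxury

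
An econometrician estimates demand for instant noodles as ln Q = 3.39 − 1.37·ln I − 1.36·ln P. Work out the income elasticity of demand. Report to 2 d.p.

In a log-linear demand, the coefficient on ln I is the income elasticity.
So η = -1.37.

-1.37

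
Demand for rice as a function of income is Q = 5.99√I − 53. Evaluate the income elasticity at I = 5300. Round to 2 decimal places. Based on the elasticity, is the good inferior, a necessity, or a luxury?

At I = 5300: Q = 383.079.
dQ/dI = 5.99/(2√I) = 0.0411395 at this income.
η = (dQ/dI)·(I/Q) = 0.0411395 × (5300/383.079) = 0.57.
Since 0 < η < 1, the good is a necessity.

0.57 (necessity)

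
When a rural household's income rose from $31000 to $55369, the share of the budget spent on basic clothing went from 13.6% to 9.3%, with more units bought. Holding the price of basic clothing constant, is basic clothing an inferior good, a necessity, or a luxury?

Quantity rises but the budget share falls as income rises, so 0 < η < 1.

necessity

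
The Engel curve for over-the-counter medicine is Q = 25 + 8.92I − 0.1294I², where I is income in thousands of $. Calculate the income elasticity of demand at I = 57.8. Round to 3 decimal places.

At I = 57.8: Q = 108.2713.
dQ/dI = 8.92 − 0.2588I = -6.03864.
η = (dQ/dI)·(I/Q) = -6.03864 × (57.8/108.2713) = -3.224.

-3.224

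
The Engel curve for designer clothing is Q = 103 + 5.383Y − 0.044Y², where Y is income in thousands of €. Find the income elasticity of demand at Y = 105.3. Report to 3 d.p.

-2.247

At Y = 105.3: Q = 181.9539.
dQ/dY = 5.383 − 0.088Y = -3.88340.
η = (dQ/dY)·(Y/Q) = -3.88340 × (105.3/181.9539) = -2.247.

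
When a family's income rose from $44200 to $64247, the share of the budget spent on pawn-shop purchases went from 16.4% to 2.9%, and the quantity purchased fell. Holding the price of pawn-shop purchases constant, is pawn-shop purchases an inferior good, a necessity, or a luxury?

inferior good

Quantity demanded falls as income rises, so η < 0.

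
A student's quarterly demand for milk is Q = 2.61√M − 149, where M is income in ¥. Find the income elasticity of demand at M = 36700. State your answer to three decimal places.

At M = 36700: Q = 351.004.
dQ/dM = 2.61/(2√M) = 0.00681204 at this income.
η = (dQ/dM)·(M/Q) = 0.00681204 × (36700/351.004) = 0.712.

0.712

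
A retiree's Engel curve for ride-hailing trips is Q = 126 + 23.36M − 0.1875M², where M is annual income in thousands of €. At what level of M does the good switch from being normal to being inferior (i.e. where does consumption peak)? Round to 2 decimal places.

62.29

dQ/dM = 23.36 − 0.375M.
The good is inferior where dQ/dM < 0. Setting dQ/dM = 0 gives M = 23.36 / 0.375 = 62.29.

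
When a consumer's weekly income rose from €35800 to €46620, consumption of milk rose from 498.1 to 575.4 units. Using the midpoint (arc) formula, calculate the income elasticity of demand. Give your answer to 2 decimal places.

0.55

ΔQ = 575.4 − 498.1 = 77.3; midpoint Q̄ = (498.1 + 575.4)/2 = 536.75.
ΔI = 46620 − 35800 = 10820; midpoint Ī = (35800 + 46620)/2 = 41210.
η = (ΔQ/Q̄) ÷ (ΔI/Ī) = (77.3/536.75) ÷ (10820/41210) = 0.55.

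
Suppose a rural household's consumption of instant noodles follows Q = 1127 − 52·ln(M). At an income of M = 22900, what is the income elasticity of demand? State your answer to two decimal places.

At M = 22900: Q = 604.978.
dQ/dM = -52/M = -0.00227074 at this income.
η = (dQ/dM)·(M/Q) = -0.00227074 × (22900/604.978) = -0.09.

-0.09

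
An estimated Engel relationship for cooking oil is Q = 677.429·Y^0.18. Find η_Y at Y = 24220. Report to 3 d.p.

For Q = A·Y^β the income elasticity is constant and equal to β.
Here β = 0.18, so η = 0.180.

0.180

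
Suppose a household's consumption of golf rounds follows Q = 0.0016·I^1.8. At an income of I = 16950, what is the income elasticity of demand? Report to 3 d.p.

For Q = A·I^β the income elasticity is constant and equal to β.
Here β = 1.8, so η = 1.800.

1.800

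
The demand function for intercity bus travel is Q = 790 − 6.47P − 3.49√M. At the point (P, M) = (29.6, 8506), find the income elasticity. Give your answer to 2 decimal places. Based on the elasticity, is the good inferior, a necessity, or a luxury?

-0.58 (inferior good)

At P = 29.6, M = 8506: Q = 276.612.
Holding P constant, ∂Q/∂M = -3.49/(2√M) = -0.0189205.
η_M = (∂Q/∂M)·(M/Q) = -0.0189205 × (8506/276.612) = -0.58.
Since η < 0, this is an inferior good.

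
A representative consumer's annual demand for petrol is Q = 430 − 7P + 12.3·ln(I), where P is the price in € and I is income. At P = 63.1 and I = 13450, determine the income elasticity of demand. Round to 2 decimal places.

0.12

At P = 63.1, I = 13450: Q = 105.233.
Holding P constant, ∂Q/∂I = 12.3/I = 0.000914498.
η_I = (∂Q/∂I)·(I/Q) = 0.000914498 × (13450/105.233) = 0.12.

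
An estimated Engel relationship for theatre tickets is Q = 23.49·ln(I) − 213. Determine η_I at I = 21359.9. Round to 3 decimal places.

At I = 21359.9: Q = 21.178.
dQ/dI = 23.49/I = 0.00109972 at this income.
η = (dQ/dI)·(I/Q) = 0.00109972 × (21359.9/21.178) = 1.109.

1.109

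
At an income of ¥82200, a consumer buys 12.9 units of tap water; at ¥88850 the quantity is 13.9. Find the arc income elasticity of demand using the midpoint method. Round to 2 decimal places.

ΔQ = 13.9 − 12.9 = 1; midpoint Q̄ = (12.9 + 13.9)/2 = 13.4.
ΔI = 88850 − 82200 = 6650; midpoint Ī = (82200 + 88850)/2 = 85525.
η = (ΔQ/Q̄) ÷ (ΔI/Ī) = (1/13.4) ÷ (6650/85525) = 0.96.

0.96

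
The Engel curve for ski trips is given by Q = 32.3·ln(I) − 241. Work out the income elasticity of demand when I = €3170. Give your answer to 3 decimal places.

1.666

At I = 3170: Q = 19.386.
dQ/dI = 32.3/I = 0.0101893 at this income.
η = (dQ/dI)·(I/Q) = 0.0101893 × (3170/19.386) = 1.666.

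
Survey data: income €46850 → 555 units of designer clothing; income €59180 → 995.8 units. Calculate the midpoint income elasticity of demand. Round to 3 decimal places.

ΔQ = 995.8 − 555 = 440.8; midpoint Q̄ = (555 + 995.8)/2 = 775.4.
ΔI = 59180 − 46850 = 12330; midpoint Ī = (46850 + 59180)/2 = 53015.
η = (ΔQ/Q̄) ÷ (ΔI/Ī) = (440.8/775.4) ÷ (12330/53015) = 2.444.

2.444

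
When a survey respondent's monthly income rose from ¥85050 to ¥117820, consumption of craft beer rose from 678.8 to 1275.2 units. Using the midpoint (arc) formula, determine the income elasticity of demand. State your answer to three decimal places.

1.890

ΔQ = 1275.2 − 678.8 = 596.4; midpoint Q̄ = (678.8 + 1275.2)/2 = 977.
ΔI = 117820 − 85050 = 32770; midpoint Ī = (85050 + 117820)/2 = 101435.
η = (ΔQ/Q̄) ÷ (ΔI/Ī) = (596.4/977) ÷ (32770/101435) = 1.890.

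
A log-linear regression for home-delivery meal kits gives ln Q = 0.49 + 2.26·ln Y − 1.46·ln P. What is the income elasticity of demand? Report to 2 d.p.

In a log-linear demand, the coefficient on ln Y is the income elasticity.
So η = 2.26.

2.26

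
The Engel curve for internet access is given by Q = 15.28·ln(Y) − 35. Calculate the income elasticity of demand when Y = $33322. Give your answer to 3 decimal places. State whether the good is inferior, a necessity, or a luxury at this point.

At Y = 33322: Q = 124.126.
dQ/dY = 15.28/Y = 0.000458556 at this income.
η = (dQ/dY)·(Y/Q) = 0.000458556 × (33322/124.126) = 0.123.
Since 0 < η < 1, the good is a necessity.

0.123 (necessity)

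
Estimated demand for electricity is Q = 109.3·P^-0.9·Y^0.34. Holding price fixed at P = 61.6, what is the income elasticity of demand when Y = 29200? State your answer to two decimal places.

0.34

For a multiplicative demand Q = A·P^α·Y^β, the income elasticity is β everywhere.
Here β = 0.34, so η = 0.34.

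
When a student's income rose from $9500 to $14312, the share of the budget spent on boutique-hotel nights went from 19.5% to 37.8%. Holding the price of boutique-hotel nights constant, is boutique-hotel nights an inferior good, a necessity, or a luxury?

The budget share rises as income rises, so η > 1.

luxury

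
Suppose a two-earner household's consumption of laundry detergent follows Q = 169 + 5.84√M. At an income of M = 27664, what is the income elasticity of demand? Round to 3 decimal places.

0.426

At M = 27664: Q = 1140.338.
dQ/dM = 5.84/(2√M) = 0.017556 at this income.
η = (dQ/dM)·(M/Q) = 0.017556 × (27664/1140.338) = 0.426.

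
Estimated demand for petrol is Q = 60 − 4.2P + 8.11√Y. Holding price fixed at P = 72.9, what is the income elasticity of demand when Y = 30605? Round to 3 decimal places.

At P = 72.9, Y = 30605: Q = 1172.606.
Holding P constant, ∂Q/∂Y = 8.11/(2√Y) = 0.023179.
η_Y = (∂Q/∂Y)·(Y/Q) = 0.023179 × (30605/1172.606) = 0.605.

0.605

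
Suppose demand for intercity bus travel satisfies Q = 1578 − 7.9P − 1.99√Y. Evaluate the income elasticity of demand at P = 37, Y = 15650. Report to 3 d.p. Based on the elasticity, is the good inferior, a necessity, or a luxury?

-0.120 (inferior good)

At P = 37, Y = 15650: Q = 1036.751.
Holding P constant, ∂Q/∂Y = -1.99/(2√Y) = -0.00795364.
η_Y = (∂Q/∂Y)·(Y/Q) = -0.00795364 × (15650/1036.751) = -0.120.
Since η < 0, this is an inferior good.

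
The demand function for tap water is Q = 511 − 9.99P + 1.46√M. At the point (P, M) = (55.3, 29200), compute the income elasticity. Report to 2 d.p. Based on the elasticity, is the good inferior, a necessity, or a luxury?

At P = 55.3, M = 29200: Q = 208.038.
Holding P constant, ∂Q/∂M = 1.46/(2√M) = 0.004272.
η_M = (∂Q/∂M)·(M/Q) = 0.004272 × (29200/208.038) = 0.60.
Since 0 < η < 1, this is a necessity.

0.60 (necessity)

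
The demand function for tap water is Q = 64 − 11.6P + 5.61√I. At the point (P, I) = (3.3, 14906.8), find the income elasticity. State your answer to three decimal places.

0.482

At P = 3.3, I = 14906.8: Q = 710.664.
Holding P constant, ∂Q/∂I = 5.61/(2√I) = 0.0229742.
η_I = (∂Q/∂I)·(I/Q) = 0.0229742 × (14906.8/710.664) = 0.482.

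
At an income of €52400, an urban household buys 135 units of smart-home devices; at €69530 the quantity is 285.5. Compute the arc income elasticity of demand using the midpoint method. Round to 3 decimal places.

2.548

ΔQ = 285.5 − 135 = 150.5; midpoint Q̄ = (135 + 285.5)/2 = 210.25.
ΔI = 69530 − 52400 = 17130; midpoint Ī = (52400 + 69530)/2 = 60965.
η = (ΔQ/Q̄) ÷ (ΔI/Ī) = (150.5/210.25) ÷ (17130/60965) = 2.548.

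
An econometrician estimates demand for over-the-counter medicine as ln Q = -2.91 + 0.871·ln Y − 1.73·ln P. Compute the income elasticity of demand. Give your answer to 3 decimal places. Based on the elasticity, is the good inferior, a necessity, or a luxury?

In a log-linear demand, the coefficient on ln Y is the income elasticity.
So η = 0.871.
0 < η < 1 ⇒ necessity.

0.871 (necessity)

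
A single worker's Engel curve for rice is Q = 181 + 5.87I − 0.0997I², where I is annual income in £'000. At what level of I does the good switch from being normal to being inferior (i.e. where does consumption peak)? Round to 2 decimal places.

dQ/dI = 5.87 − 0.1994I.
The good is inferior where dQ/dI < 0. Setting dQ/dI = 0 gives I = 5.87 / 0.1994 = 29.44.

29.44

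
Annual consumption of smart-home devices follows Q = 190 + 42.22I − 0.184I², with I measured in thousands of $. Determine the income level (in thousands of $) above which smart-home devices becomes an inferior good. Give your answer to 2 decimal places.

dQ/dI = 42.22 − 0.368I.
The good is inferior where dQ/dI < 0. Setting dQ/dI = 0 gives I = 42.22 / 0.368 = 114.73.

114.73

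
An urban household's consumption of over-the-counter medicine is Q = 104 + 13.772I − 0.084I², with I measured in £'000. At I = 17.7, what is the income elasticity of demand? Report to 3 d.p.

At I = 17.7: Q = 321.4480.
dQ/dI = 13.772 − 0.168I = 10.79840.
η = (dQ/dI)·(I/Q) = 10.79840 × (17.7/321.4480) = 0.595.

0.595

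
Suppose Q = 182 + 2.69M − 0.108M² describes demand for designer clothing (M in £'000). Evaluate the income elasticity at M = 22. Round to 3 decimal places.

-0.240

At M = 22: Q = 188.9080.
dQ/dM = 2.69 − 0.216M = -2.06200.
η = (dQ/dM)·(M/Q) = -2.06200 × (22/188.9080) = -0.240.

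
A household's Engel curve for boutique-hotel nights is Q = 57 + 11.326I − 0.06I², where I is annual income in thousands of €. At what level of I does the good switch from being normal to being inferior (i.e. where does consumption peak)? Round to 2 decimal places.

dQ/dI = 11.326 − 0.12I.
The good is inferior where dQ/dI < 0. Setting dQ/dI = 0 gives I = 11.326 / 0.12 = 94.38.

94.38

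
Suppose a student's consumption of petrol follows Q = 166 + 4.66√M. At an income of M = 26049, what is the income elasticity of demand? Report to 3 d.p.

0.410

At M = 26049: Q = 918.110.
dQ/dM = 4.66/(2√M) = 0.0144364 at this income.
η = (dQ/dM)·(M/Q) = 0.0144364 × (26049/918.110) = 0.410.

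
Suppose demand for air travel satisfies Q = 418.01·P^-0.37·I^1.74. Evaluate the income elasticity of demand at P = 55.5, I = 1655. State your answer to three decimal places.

For a multiplicative demand Q = A·P^α·I^β, the income elasticity is β everywhere.
Here β = 1.74, so η = 1.740.

1.740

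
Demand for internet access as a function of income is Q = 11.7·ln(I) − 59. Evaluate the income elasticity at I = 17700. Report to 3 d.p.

At I = 17700: Q = 55.441.
dQ/dI = 11.7/I = 0.000661017 at this income.
η = (dQ/dI)·(I/Q) = 0.000661017 × (17700/55.441) = 0.211.

0.211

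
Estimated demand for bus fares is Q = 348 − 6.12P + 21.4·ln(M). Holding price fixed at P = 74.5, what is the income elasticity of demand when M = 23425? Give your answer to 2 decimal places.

At P = 74.5, M = 23425: Q = 107.377.
Holding P constant, ∂Q/∂M = 21.4/M = 0.000913554.
η_M = (∂Q/∂M)·(M/Q) = 0.000913554 × (23425/107.377) = 0.20.

0.20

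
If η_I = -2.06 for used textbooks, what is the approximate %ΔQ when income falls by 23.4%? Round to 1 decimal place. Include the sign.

%ΔQ ≈ η × %ΔI = -2.06 × (-23.4%) = 48.2%.

48.2%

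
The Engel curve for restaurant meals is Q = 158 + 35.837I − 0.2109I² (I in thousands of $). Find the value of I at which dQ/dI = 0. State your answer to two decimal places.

dQ/dI = 35.837 − 0.4218I.
The good is inferior where dQ/dI < 0. Setting dQ/dI = 0 gives I = 35.837 / 0.4218 = 84.96.

84.96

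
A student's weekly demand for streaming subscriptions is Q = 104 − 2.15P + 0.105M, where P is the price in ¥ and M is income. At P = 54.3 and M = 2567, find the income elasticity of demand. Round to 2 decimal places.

At P = 54.3, M = 2567: Q = 256.790.
Holding P constant, ∂Q/∂M = 0.105.
η_M = (∂Q/∂M)·(M/Q) = 0.105 × (2567/256.790) = 1.05.

1.05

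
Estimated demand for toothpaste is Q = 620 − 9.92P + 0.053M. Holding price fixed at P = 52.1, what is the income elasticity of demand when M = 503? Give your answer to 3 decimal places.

0.205

At P = 52.1, M = 503: Q = 129.827.
Holding P constant, ∂Q/∂M = 0.053.
η_M = (∂Q/∂M)·(M/Q) = 0.053 × (503/129.827) = 0.205.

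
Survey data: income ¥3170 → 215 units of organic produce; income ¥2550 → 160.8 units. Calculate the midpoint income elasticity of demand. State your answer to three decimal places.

ΔQ = 160.8 − 215 = -54.2; midpoint Q̄ = (215 + 160.8)/2 = 187.9.
ΔI = 2550 − 3170 = -620; midpoint Ī = (3170 + 2550)/2 = 2860.
η = (ΔQ/Q̄) ÷ (ΔI/Ī) = (-54.2/187.9) ÷ (-620/2860) = 1.331.

1.331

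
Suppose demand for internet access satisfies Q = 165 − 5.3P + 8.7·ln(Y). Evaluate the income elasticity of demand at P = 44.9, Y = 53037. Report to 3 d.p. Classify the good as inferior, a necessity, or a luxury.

At P = 44.9, Y = 53037: Q = 21.675.
Holding P constant, ∂Q/∂Y = 8.7/Y = 0.000164036.
η_Y = (∂Q/∂Y)·(Y/Q) = 0.000164036 × (53037/21.675) = 0.401.
Since 0 < η < 1, this is a necessity.

0.401 (necessity)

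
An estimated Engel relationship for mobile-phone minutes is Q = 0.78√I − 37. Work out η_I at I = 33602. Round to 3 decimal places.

At I = 33602: Q = 105.981.
dQ/dI = 0.78/(2√I) = 0.00212756 at this income.
η = (dQ/dI)·(I/Q) = 0.00212756 × (33602/105.981) = 0.675.

0.675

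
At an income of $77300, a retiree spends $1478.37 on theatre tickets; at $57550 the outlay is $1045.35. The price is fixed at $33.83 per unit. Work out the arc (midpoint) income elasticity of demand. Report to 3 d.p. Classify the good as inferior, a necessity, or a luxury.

With a constant price, Q₁ = 1478.37/33.83 = 43.700 and Q₂ = 1045.35/33.83 = 30.900 (equivalently, work directly with expenditure since P cancels).
Midpoint %ΔQ = (1045.35 − 1478.37)/1261.86 = -0.34316; midpoint %ΔI = (57550 − 77300)/67425 = -0.29292.
η = -0.34316 / -0.29292 = 1.172.
η > 1 ⇒ luxury.

1.172 (luxury)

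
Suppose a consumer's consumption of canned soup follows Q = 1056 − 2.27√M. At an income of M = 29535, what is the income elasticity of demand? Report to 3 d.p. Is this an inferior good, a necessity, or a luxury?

At M = 29535: Q = 665.883.
dQ/dM = -2.27/(2√M) = -0.00660431 at this income.
η = (dQ/dM)·(M/Q) = -0.00660431 × (29535/665.883) = -0.293.
Since η < 0, the good is an inferior good.

-0.293 (inferior good)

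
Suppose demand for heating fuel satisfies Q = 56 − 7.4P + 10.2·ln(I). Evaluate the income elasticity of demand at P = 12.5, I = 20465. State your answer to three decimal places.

0.158

At P = 12.5, I = 20465: Q = 64.750.
Holding P constant, ∂Q/∂I = 10.2/I = 0.000498412.
η_I = (∂Q/∂I)·(I/Q) = 0.000498412 × (20465/64.750) = 0.158.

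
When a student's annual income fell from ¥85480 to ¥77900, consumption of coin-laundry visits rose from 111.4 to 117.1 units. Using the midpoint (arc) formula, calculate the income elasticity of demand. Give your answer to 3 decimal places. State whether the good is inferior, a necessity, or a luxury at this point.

-0.538 (inferior good)

ΔQ = 117.1 − 111.4 = 5.7; midpoint Q̄ = (111.4 + 117.1)/2 = 114.25.
ΔI = 77900 − 85480 = -7580; midpoint Ī = (85480 + 77900)/2 = 81690.
η = (ΔQ/Q̄) ÷ (ΔI/Ī) = (5.7/114.25) ÷ (-7580/81690) = -0.538.
η < 0 ⇒ inferior good.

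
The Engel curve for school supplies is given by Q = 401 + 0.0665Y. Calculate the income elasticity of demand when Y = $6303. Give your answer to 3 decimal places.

At Y = 6303: Q = 820.150.
dQ/dY = 0.0665.
η = (dQ/dY)·(Y/Q) = 0.0665 × (6303/820.150) = 0.511.

0.511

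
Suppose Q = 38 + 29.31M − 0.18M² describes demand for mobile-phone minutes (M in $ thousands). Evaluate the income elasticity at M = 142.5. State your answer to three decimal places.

-5.600

At M = 142.5: Q = 559.5500.
dQ/dM = 29.31 − 0.36M = -21.99000.
η = (dQ/dM)·(M/Q) = -21.99000 × (142.5/559.5500) = -5.600.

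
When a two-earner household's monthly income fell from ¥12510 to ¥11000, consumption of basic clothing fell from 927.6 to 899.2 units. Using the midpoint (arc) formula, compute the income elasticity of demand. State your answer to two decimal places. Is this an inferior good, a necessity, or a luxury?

ΔQ = 899.2 − 927.6 = -28.4; midpoint Q̄ = (927.6 + 899.2)/2 = 913.4.
ΔI = 11000 − 12510 = -1510; midpoint Ī = (12510 + 11000)/2 = 11755.
η = (ΔQ/Q̄) ÷ (ΔI/Ī) = (-28.4/913.4) ÷ (-1510/11755) = 0.24.
0 < η < 1 ⇒ necessity.

0.24 (necessity)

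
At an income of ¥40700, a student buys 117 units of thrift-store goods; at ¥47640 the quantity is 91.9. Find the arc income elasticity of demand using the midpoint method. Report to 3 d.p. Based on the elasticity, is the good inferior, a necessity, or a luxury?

-1.529 (inferior good)

ΔQ = 91.9 − 117 = -25.1; midpoint Q̄ = (117 + 91.9)/2 = 104.45.
ΔI = 47640 − 40700 = 6940; midpoint Ī = (40700 + 47640)/2 = 44170.
η = (ΔQ/Q̄) ÷ (ΔI/Ī) = (-25.1/104.45) ÷ (6940/44170) = -1.529.
η < 0 ⇒ inferior good.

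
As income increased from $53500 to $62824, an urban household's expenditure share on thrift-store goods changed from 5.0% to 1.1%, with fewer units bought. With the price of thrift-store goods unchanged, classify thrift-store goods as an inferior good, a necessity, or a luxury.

inferior good

Quantity demanded falls as income rises, so η < 0.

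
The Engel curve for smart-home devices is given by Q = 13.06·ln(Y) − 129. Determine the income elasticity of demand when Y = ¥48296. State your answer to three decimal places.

At Y = 48296: Q = 11.853.
dQ/dY = 13.06/Y = 0.000270416 at this income.
η = (dQ/dY)·(Y/Q) = 0.000270416 × (48296/11.853) = 1.102.

1.102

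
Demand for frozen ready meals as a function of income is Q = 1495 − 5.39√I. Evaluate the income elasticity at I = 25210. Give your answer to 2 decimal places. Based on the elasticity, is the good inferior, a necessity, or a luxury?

At I = 25210: Q = 639.194.
dQ/dI = -5.39/(2√I) = -0.0169735 at this income.
η = (dQ/dI)·(I/Q) = -0.0169735 × (25210/639.194) = -0.67.
Since η < 0, the good is an inferior good.

-0.67 (inferior good)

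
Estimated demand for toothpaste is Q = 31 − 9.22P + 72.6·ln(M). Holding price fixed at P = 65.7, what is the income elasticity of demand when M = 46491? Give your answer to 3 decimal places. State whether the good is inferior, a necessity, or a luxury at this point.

0.353 (necessity)

At P = 65.7, M = 46491: Q = 205.479.
Holding P constant, ∂Q/∂M = 72.6/M = 0.00156159.
η_M = (∂Q/∂M)·(M/Q) = 0.00156159 × (46491/205.479) = 0.353.
Since 0 < η < 1, this is a necessity.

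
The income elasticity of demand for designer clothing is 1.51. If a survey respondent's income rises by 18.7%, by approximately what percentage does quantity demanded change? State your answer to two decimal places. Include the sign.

%ΔQ ≈ η × %ΔI = 1.51 × 18.7% = 28.24%.

28.24%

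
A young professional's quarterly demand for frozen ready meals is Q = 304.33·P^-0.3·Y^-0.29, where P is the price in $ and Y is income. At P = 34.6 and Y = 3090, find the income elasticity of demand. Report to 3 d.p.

For a multiplicative demand Q = A·P^α·Y^β, the income elasticity is β everywhere.
Here β = -0.29, so η = -0.290.

-0.290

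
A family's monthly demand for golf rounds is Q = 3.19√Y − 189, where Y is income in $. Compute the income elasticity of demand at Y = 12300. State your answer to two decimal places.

1.07

At Y = 12300: Q = 164.788.
dQ/dY = 3.19/(2√Y) = 0.0143816 at this income.
η = (dQ/dY)·(Y/Q) = 0.0143816 × (12300/164.788) = 1.07.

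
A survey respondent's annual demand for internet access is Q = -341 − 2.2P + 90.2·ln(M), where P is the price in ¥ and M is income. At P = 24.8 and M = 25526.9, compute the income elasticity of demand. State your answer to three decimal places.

0.174

At P = 24.8, M = 25526.9: Q = 519.743.
Holding P constant, ∂Q/∂M = 90.2/M = 0.00353353.
η_M = (∂Q/∂M)·(M/Q) = 0.00353353 × (25526.9/519.743) = 0.174.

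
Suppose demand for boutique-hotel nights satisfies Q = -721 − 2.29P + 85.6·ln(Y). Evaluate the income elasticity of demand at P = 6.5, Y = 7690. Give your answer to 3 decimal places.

At P = 6.5, Y = 7690: Q = 30.036.
Holding P constant, ∂Q/∂Y = 85.6/Y = 0.0111313.
η_Y = (∂Q/∂Y)·(Y/Q) = 0.0111313 × (7690/30.036) = 2.850.

2.850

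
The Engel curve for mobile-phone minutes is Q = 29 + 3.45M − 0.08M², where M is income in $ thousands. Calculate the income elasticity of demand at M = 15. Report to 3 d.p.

At M = 15: Q = 62.7500.
dQ/dM = 3.45 − 0.16M = 1.05000.
η = (dQ/dM)·(M/Q) = 1.05000 × (15/62.7500) = 0.251.

0.251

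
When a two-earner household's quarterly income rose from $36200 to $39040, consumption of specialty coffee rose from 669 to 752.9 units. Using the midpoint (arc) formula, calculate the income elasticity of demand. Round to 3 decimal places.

ΔQ = 752.9 − 669 = 83.9; midpoint Q̄ = (669 + 752.9)/2 = 710.95.
ΔI = 39040 − 36200 = 2840; midpoint Ī = (36200 + 39040)/2 = 37620.
η = (ΔQ/Q̄) ÷ (ΔI/Ī) = (83.9/710.95) ÷ (2840/37620) = 1.563.

1.563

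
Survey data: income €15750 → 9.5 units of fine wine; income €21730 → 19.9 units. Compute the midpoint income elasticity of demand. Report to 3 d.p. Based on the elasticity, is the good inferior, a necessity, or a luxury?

2.217 (luxury)

ΔQ = 19.9 − 9.5 = 10.4; midpoint Q̄ = (9.5 + 19.9)/2 = 14.7.
ΔI = 21730 − 15750 = 5980; midpoint Ī = (15750 + 21730)/2 = 18740.
η = (ΔQ/Q̄) ÷ (ΔI/Ī) = (10.4/14.7) ÷ (5980/18740) = 2.217.
η > 1 ⇒ luxury.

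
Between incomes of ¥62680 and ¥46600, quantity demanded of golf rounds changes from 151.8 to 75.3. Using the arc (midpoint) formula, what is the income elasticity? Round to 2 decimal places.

2.29

ΔQ = 75.3 − 151.8 = -76.5; midpoint Q̄ = (151.8 + 75.3)/2 = 113.55.
ΔI = 46600 − 62680 = -16080; midpoint Ī = (62680 + 46600)/2 = 54640.
η = (ΔQ/Q̄) ÷ (ΔI/Ī) = (-76.5/113.55) ÷ (-16080/54640) = 2.29.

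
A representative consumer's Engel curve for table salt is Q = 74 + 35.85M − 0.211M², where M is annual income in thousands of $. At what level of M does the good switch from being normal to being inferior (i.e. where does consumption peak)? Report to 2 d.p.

dQ/dM = 35.85 − 0.422M.
The good is inferior where dQ/dM < 0. Setting dQ/dM = 0 gives M = 35.85 / 0.422 = 84.95.

84.95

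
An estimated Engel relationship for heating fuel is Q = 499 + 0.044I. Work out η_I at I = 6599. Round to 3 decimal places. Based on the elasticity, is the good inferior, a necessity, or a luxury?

At I = 6599: Q = 789.356.
dQ/dI = 0.044.
η = (dQ/dI)·(I/Q) = 0.044 × (6599/789.356) = 0.368.
Since 0 < η < 1, the good is a necessity.

0.368 (necessity)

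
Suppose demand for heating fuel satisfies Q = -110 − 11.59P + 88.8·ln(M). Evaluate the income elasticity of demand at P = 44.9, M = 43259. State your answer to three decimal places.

At P = 44.9, M = 43259: Q = 317.545.
Holding P constant, ∂Q/∂M = 88.8/M = 0.00205275.
η_M = (∂Q/∂M)·(M/Q) = 0.00205275 × (43259/317.545) = 0.280.

0.280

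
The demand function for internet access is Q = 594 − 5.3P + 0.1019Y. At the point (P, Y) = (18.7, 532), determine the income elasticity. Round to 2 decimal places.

At P = 18.7, Y = 532: Q = 549.101.
Holding P constant, ∂Q/∂Y = 0.1019.
η_Y = (∂Q/∂Y)·(Y/Q) = 0.1019 × (532/549.101) = 0.10.

0.10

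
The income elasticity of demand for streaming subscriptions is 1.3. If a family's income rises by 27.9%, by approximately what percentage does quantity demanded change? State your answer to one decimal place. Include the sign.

%ΔQ ≈ η × %ΔI = 1.3 × 27.9% = 36.3%.

36.3%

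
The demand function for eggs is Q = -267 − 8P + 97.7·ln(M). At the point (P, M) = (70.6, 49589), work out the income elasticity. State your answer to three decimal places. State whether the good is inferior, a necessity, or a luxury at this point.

0.435 (necessity)

At P = 70.6, M = 49589: Q = 224.486.
Holding P constant, ∂Q/∂M = 97.7/M = 0.0019702.
η_M = (∂Q/∂M)·(M/Q) = 0.0019702 × (49589/224.486) = 0.435.
Since 0 < η < 1, this is a necessity.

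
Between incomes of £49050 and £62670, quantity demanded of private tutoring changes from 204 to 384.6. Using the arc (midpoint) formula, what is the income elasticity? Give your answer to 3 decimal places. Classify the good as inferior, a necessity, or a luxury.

ΔQ = 384.6 − 204 = 180.6; midpoint Q̄ = (204 + 384.6)/2 = 294.3.
ΔI = 62670 − 49050 = 13620; midpoint Ī = (49050 + 62670)/2 = 55860.
η = (ΔQ/Q̄) ÷ (ΔI/Ī) = (180.6/294.3) ÷ (13620/55860) = 2.517.
η > 1 ⇒ luxury.

2.517 (luxury)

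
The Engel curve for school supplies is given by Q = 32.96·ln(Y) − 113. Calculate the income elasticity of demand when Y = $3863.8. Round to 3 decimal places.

0.207

At Y = 3863.8: Q = 159.230.
dQ/dY = 32.96/Y = 0.00853046 at this income.
η = (dQ/dY)·(Y/Q) = 0.00853046 × (3863.8/159.230) = 0.207.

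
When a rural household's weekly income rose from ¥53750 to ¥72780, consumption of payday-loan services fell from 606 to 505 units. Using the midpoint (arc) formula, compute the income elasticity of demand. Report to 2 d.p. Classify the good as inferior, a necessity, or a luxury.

-0.60 (inferior good)

ΔQ = 505 − 606 = -101; midpoint Q̄ = (606 + 505)/2 = 555.5.
ΔI = 72780 − 53750 = 19030; midpoint Ī = (53750 + 72780)/2 = 63265.
η = (ΔQ/Q̄) ÷ (ΔI/Ī) = (-101/555.5) ÷ (19030/63265) = -0.60.
η < 0 ⇒ inferior good.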